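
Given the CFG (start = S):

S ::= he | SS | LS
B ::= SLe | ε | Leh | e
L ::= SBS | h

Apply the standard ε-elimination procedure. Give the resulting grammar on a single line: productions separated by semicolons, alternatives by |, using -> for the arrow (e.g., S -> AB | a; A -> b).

Nullable set: {B}.
Drop B -> ε.
L -> SBS: B nullable, giving SBS | SS.
Unchanged (no nullable symbols): S -> LS; S -> SS; S -> he; B -> Leh; B -> SLe; B -> e; L -> h.

S -> LS | SS | he; B -> e | Leh | SLe; L -> h | SS | SBS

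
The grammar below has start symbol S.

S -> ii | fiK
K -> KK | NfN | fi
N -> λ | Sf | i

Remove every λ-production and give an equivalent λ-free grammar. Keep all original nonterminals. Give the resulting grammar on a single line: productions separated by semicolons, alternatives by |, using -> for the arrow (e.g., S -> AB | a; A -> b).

Nullable set: {N}.
K -> NfN: N, N nullable, giving Nf | NfN | f | fN.
Drop N -> λ.
Unchanged (no nullable symbols): S -> fiK; S -> ii; K -> KK; K -> fi; N -> Sf; N -> i.

S -> ii | fiK; K -> f | KK | Nf | fN | fi | NfN; N -> i | Sf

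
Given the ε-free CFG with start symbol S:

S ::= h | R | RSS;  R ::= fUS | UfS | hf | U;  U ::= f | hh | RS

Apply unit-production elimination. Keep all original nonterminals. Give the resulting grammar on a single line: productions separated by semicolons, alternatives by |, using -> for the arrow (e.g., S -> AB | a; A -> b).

S -> f | h | RS | hf | hh | RSS | UfS | fUS; R -> f | RS | hf | hh | UfS | fUS; U -> f | RS | hh

Unit productions: R->U, S->R.
Unit pairs (A ⇒* B via units): (R,U), (S,R), (S,U).
S: inherits non-unit rules of {R, S, U} → RS | RSS | UfS | f | fUS | h | hf | hh.
R: inherits non-unit rules of {R, U} → RS | UfS | f | fUS | hf | hh.
U: inherits non-unit rules of {U} → RS | f | hh.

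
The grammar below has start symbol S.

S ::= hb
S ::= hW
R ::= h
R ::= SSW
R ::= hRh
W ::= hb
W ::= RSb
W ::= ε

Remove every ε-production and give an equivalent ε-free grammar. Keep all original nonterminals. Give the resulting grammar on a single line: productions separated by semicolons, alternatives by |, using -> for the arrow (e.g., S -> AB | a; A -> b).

Nullable set: {W}.
S -> hW: W nullable, giving h | hW.
R -> SSW: W nullable, giving SS | SSW.
Drop W -> ε.
Unchanged (no nullable symbols): S -> hb; R -> h; R -> hRh; W -> RSb; W -> hb.

S -> h | hW | hb; R -> h | SS | SSW | hRh; W -> hb | RSb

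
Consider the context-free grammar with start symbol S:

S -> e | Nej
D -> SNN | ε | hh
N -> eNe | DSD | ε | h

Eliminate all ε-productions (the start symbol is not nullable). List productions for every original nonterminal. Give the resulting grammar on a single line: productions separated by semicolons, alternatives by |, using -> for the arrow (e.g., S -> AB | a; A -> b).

Nullable set: {D, N}.
S -> Nej: N nullable, giving Nej | ej.
Drop D -> ε.
D -> SNN: N, N nullable, giving S | SN | SNN.
Drop N -> ε.
N -> DSD: D, D nullable, giving DS | DSD | S | SD.
N -> eNe: N nullable, giving eNe | ee.
Unchanged (no nullable symbols): S -> e; D -> hh; N -> h.

S -> e | ej | Nej; D -> S | SN | hh | SNN; N -> S | h | DS | SD | ee | DSD | eNe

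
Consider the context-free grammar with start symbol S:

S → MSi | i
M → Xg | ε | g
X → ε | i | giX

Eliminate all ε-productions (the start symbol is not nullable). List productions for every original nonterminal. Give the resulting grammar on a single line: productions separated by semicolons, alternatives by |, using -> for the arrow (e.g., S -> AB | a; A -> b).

S -> i | Si | MSi; M -> g | Xg; X -> i | gi | giX

Nullable set: {M, X}.
S -> MSi: M nullable, giving MSi | Si.
Drop M -> ε.
M -> Xg: X nullable, giving Xg | g.
Drop X -> ε.
X -> giX: X nullable, giving gi | giX.
Unchanged (no nullable symbols): S -> i; M -> g; X -> i.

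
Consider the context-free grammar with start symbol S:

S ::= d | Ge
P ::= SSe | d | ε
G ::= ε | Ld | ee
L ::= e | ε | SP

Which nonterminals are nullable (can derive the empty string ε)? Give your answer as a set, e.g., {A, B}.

Directly nullable (have an ε-rule): {G, L, P}.
Not nullable: S — each has a terminal in every rule's right-hand side or depends on a non-nullable symbol.

{G, L, P}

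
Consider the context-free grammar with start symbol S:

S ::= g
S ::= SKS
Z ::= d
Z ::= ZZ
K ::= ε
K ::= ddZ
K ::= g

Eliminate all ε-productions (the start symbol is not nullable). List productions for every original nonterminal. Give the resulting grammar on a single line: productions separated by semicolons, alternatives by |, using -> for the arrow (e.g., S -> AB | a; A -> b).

S -> g | SS | SKS; K -> g | ddZ; Z -> d | ZZ

Nullable set: {K}.
S -> SKS: K nullable, giving SKS | SS.
Drop K -> ε.
Unchanged (no nullable symbols): S -> g; K -> ddZ; K -> g; Z -> ZZ; Z -> d.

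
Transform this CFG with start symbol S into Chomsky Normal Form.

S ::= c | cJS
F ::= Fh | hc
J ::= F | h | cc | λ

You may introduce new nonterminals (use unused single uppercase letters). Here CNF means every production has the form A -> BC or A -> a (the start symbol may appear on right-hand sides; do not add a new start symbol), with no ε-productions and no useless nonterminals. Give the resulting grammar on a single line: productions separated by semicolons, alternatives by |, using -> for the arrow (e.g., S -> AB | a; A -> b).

S -> c | BC | BS; A -> h; B -> c; C -> JS; F -> AB | FA; J -> h | AB | BB | FA

Nullable: {J}; after ε-elimination: S -> c | cS | cJS; F -> Fh | hc; J -> F | h | cc.
After unit-elimination: S -> c | cS | cJS; F -> Fh | hc; J -> h | Fh | cc | hc.
TERM: introduce B -> c, A -> h and substitute in every rule of length ≥2.
BIN: S -> BJS becomes S -> BC, C -> JS.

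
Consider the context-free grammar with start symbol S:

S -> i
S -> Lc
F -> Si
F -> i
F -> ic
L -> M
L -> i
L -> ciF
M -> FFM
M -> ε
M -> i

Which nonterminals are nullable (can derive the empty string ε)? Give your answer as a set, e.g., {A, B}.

Directly nullable (have an ε-rule): {M}.
L is nullable via L -> M (every symbol on the right is already known nullable).
Not nullable: F, S — each has a terminal in every rule's right-hand side or depends on a non-nullable symbol.

{L, M}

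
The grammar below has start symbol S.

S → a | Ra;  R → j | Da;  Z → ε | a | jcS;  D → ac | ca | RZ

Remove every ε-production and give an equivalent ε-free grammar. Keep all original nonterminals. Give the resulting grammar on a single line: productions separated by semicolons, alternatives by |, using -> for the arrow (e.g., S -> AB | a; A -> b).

Nullable set: {Z}.
D -> RZ: Z nullable, giving R | RZ.
Drop Z -> ε.
Unchanged (no nullable symbols): S -> Ra; S -> a; D -> ac; D -> ca; R -> Da; R -> j; Z -> a; Z -> jcS.

S -> a | Ra; D -> R | RZ | ac | ca; R -> j | Da; Z -> a | jcS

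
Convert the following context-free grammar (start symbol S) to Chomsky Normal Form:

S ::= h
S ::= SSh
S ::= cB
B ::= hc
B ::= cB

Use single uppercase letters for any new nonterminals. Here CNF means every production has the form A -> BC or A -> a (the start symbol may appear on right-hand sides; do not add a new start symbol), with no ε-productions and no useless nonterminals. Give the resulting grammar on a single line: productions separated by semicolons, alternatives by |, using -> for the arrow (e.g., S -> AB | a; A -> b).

No ε-productions.
No unit productions to eliminate.
TERM: introduce A -> c, C -> h and substitute in every rule of length ≥2.
BIN: S -> SSC becomes S -> SD, D -> SC.

S -> h | AB | SD; A -> c; B -> AB | CA; C -> h; D -> SC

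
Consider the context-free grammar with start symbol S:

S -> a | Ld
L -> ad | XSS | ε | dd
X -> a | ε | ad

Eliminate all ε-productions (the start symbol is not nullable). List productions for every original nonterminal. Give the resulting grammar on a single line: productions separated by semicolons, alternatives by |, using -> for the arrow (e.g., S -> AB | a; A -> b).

S -> a | d | Ld; L -> SS | ad | dd | XSS; X -> a | ad

Nullable set: {L, X}.
S -> Ld: L nullable, giving Ld | d.
Drop L -> ε.
L -> XSS: X nullable, giving SS | XSS.
Drop X -> ε.
Unchanged (no nullable symbols): S -> a; L -> ad; L -> dd; X -> a; X -> ad.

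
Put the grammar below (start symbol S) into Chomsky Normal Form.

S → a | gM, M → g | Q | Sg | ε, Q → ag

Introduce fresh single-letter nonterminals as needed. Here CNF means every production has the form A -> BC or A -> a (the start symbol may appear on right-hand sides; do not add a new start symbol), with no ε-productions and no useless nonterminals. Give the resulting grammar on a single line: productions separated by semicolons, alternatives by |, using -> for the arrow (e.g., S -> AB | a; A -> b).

S -> a | g | AM; A -> g; B -> a; M -> g | BA | SA

Nullable: {M}; after ε-elimination: S -> a | g | gM; M -> Q | g | Sg; Q -> ag.
After unit-elimination: S -> a | g | gM; M -> g | Sg | ag; Q -> ag.
TERM: introduce B -> a, A -> g and substitute in every rule of length ≥2.
Drop unreachable/unproductive: Q.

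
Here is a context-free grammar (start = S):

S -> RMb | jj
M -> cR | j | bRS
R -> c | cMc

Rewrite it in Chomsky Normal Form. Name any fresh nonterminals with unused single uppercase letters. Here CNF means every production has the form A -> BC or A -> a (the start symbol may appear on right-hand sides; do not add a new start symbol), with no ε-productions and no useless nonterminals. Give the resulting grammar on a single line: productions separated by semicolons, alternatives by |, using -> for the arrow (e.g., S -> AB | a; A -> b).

No ε-productions.
No unit productions to eliminate.
TERM: introduce A -> b, B -> c, C -> j and substitute in every rule of length ≥2.
BIN: M -> ARS becomes M -> AD, D -> RS; R -> BMB becomes R -> BE, E -> MB; S -> RMA becomes S -> RF, F -> MA.

S -> CC | RF; A -> b; B -> c; C -> j; D -> RS; E -> MB; F -> MA; M -> j | AD | BR; R -> c | BE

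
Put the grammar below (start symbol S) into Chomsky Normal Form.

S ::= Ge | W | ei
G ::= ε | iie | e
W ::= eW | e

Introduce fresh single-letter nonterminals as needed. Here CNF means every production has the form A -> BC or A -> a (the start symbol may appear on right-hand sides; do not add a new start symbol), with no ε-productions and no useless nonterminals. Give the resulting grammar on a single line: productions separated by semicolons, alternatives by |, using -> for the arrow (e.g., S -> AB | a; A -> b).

Nullable: {G}; after ε-elimination: S -> W | e | Ge | ei; G -> e | iie; W -> e | eW.
After unit-elimination: S -> e | Ge | eW | ei; G -> e | iie; W -> e | eW.
TERM: introduce B -> e, A -> i and substitute in every rule of length ≥2.
BIN: G -> AAB becomes G -> AC, C -> AB.

S -> e | BA | BW | GB; A -> i; B -> e; C -> AB; G -> e | AC; W -> e | BW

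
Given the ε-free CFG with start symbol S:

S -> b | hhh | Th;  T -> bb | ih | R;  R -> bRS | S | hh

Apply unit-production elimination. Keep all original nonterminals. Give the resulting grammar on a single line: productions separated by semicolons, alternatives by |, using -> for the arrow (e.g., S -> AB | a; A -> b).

Unit productions: R->S, T->R.
Unit pairs (A ⇒* B via units): (R,S), (T,R), (T,S).
S: inherits non-unit rules of {S} → Th | b | hhh.
R: inherits non-unit rules of {R, S} → Th | b | bRS | hh | hhh.
T: inherits non-unit rules of {R, S, T} → Th | b | bRS | bb | hh | hhh | ih.

S -> b | Th | hhh; R -> b | Th | hh | bRS | hhh; T -> b | Th | bb | hh | ih | bRS | hhh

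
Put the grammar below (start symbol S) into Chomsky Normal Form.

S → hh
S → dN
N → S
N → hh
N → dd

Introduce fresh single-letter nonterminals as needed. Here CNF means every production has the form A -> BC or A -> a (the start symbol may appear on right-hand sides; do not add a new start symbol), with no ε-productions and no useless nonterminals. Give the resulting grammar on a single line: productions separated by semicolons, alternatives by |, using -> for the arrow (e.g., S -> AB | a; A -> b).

No ε-productions.
After unit-elimination: S -> dN | hh; N -> dN | dd | hh.
TERM: introduce A -> d, B -> h and substitute in every rule of length ≥2.

S -> AN | BB; A -> d; B -> h; N -> AA | AN | BB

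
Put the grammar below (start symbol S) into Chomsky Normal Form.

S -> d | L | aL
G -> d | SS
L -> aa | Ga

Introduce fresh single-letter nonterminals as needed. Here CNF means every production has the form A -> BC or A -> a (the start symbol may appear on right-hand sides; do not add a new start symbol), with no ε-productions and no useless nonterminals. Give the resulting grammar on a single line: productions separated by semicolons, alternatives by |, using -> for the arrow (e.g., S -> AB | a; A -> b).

S -> d | AA | AL | GA; A -> a; G -> d | SS; L -> AA | GA

No ε-productions.
After unit-elimination: S -> d | Ga | aL | aa; G -> d | SS; L -> Ga | aa.
TERM: introduce A -> a and substitute in every rule of length ≥2.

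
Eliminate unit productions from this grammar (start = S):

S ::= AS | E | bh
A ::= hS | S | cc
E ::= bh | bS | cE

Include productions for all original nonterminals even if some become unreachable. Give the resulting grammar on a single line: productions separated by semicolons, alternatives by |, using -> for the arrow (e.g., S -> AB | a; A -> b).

Unit productions: A->S, S->E.
Unit pairs (A ⇒* B via units): (A,E), (A,S), (S,E).
S: inherits non-unit rules of {E, S} → AS | bS | bh | cE.
A: inherits non-unit rules of {A, E, S} → AS | bS | bh | cE | cc | hS.
E: inherits non-unit rules of {E} → bS | bh | cE.

S -> AS | bS | bh | cE; A -> AS | bS | bh | cE | cc | hS; E -> bS | bh | cE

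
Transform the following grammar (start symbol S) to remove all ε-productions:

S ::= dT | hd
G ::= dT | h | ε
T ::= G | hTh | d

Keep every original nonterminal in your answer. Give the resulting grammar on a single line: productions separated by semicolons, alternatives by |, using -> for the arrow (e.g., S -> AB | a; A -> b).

S -> d | dT | hd; G -> d | h | dT; T -> G | d | hh | hTh

Nullable set: {G, T}.
S -> dT: T nullable, giving d | dT.
Drop G -> ε.
G -> dT: T nullable, giving d | dT.
T -> G: G nullable, giving G.
T -> hTh: T nullable, giving hTh | hh.
Unchanged (no nullable symbols): S -> hd; G -> h; T -> d.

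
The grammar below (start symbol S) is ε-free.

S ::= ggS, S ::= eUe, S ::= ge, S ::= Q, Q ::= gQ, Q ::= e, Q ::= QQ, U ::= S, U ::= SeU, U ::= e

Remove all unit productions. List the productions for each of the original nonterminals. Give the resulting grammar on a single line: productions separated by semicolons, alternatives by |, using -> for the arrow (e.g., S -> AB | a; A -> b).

Unit productions: S->Q, U->S.
Unit pairs (A ⇒* B via units): (S,Q), (U,Q), (U,S).
S: inherits non-unit rules of {Q, S} → QQ | e | eUe | gQ | ge | ggS.
Q: inherits non-unit rules of {Q} → QQ | e | gQ.
U: inherits non-unit rules of {Q, S, U} → QQ | SeU | e | eUe | gQ | ge | ggS.

S -> e | QQ | gQ | ge | eUe | ggS; Q -> e | QQ | gQ; U -> e | QQ | gQ | ge | SeU | eUe | ggS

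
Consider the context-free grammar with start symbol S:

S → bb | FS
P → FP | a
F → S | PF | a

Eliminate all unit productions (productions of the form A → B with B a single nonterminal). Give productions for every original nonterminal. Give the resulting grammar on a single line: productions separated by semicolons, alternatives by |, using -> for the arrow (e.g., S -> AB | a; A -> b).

Unit productions: F->S.
Unit pairs (A ⇒* B via units): (F,S).
S: inherits non-unit rules of {S} → FS | bb.
F: inherits non-unit rules of {F, S} → FS | PF | a | bb.
P: inherits non-unit rules of {P} → FP | a.

S -> FS | bb; F -> a | FS | PF | bb; P -> a | FP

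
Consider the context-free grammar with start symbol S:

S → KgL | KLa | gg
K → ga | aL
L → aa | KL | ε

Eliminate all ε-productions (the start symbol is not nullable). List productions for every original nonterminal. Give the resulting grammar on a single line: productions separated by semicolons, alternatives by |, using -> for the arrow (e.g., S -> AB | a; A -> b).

Nullable set: {L}.
S -> KLa: L nullable, giving KLa | Ka.
S -> KgL: L nullable, giving Kg | KgL.
K -> aL: L nullable, giving a | aL.
Drop L -> ε.
L -> KL: L nullable, giving K | KL.
Unchanged (no nullable symbols): S -> gg; K -> ga; L -> aa.

S -> Ka | Kg | gg | KLa | KgL; K -> a | aL | ga; L -> K | KL | aa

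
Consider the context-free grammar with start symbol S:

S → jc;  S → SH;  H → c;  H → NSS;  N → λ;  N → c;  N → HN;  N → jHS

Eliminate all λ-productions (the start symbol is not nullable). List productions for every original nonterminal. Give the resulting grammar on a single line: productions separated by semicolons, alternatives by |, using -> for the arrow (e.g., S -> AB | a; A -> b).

Nullable set: {N}.
H -> NSS: N nullable, giving NSS | SS.
Drop N -> λ.
N -> HN: N nullable, giving H | HN.
Unchanged (no nullable symbols): S -> SH; S -> jc; H -> c; N -> c; N -> jHS.

S -> SH | jc; H -> c | SS | NSS; N -> H | c | HN | jHS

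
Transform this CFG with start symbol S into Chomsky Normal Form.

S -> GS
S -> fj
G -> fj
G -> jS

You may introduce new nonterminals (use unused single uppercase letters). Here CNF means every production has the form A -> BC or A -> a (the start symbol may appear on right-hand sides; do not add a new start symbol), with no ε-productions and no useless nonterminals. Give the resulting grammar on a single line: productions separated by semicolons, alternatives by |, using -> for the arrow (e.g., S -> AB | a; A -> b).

No ε-productions.
No unit productions to eliminate.
TERM: introduce A -> f, B -> j and substitute in every rule of length ≥2.

S -> AB | GS; A -> f; B -> j; G -> AB | BS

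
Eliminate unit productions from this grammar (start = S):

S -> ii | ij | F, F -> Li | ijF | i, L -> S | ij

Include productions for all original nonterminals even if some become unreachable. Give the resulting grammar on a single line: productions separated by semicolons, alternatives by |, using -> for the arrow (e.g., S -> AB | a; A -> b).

S -> i | Li | ii | ij | ijF; F -> i | Li | ijF; L -> i | Li | ii | ij | ijF

Unit productions: L->S, S->F.
Unit pairs (A ⇒* B via units): (L,F), (L,S), (S,F).
S: inherits non-unit rules of {F, S} → Li | i | ii | ij | ijF.
F: inherits non-unit rules of {F} → Li | i | ijF.
L: inherits non-unit rules of {F, L, S} → Li | i | ii | ij | ijF.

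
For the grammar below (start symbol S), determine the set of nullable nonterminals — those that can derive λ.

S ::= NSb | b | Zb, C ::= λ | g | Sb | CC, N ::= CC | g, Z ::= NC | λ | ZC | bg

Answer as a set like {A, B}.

{C, N, Z}

Directly nullable (have an ε-rule): {C, Z}.
N is nullable via N -> CC (every symbol on the right is already known nullable).
Not nullable: S — each has a terminal in every rule's right-hand side or depends on a non-nullable symbol.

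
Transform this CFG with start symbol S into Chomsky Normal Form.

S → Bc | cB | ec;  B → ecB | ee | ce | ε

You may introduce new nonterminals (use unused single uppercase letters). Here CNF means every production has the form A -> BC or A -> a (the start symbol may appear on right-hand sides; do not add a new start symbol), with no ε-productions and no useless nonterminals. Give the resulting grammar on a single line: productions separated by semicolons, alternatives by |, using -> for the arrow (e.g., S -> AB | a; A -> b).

Nullable: {B}; after ε-elimination: S -> c | Bc | cB | ec; B -> ce | ec | ee | ecB.
No unit productions to eliminate.
TERM: introduce A -> c, C -> e and substitute in every rule of length ≥2.
BIN: B -> CAB becomes B -> CD, D -> AB.

S -> c | AB | BA | CA; A -> c; B -> AC | CA | CC | CD; C -> e; D -> AB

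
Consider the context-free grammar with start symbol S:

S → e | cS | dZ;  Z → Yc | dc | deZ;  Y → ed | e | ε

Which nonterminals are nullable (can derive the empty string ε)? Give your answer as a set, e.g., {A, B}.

{Y}

Directly nullable (have an ε-rule): {Y}.
Not nullable: S, Z — each has a terminal in every rule's right-hand side or depends on a non-nullable symbol.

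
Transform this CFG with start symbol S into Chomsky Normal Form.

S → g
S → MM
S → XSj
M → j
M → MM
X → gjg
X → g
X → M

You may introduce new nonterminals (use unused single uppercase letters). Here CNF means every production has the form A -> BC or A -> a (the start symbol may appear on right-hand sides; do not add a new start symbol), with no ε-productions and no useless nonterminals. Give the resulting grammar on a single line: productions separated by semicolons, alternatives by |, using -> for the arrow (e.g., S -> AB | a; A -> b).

No ε-productions.
After unit-elimination: S -> g | MM | XSj; M -> j | MM; X -> g | j | MM | gjg.
TERM: introduce B -> g, A -> j and substitute in every rule of length ≥2.
BIN: S -> XSA becomes S -> XC, C -> SA; X -> BAB becomes X -> BD, D -> AB.

S -> g | MM | XC; A -> j; B -> g; C -> SA; D -> AB; M -> j | MM; X -> g | j | BD | MM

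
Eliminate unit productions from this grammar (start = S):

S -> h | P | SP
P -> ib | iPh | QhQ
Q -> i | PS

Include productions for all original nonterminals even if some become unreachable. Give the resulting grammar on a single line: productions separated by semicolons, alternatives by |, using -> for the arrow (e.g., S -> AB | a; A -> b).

S -> h | SP | ib | QhQ | iPh; P -> ib | QhQ | iPh; Q -> i | PS

Unit productions: S->P.
Unit pairs (A ⇒* B via units): (S,P).
S: inherits non-unit rules of {P, S} → QhQ | SP | h | iPh | ib.
P: inherits non-unit rules of {P} → QhQ | iPh | ib.
Q: inherits non-unit rules of {Q} → PS | i.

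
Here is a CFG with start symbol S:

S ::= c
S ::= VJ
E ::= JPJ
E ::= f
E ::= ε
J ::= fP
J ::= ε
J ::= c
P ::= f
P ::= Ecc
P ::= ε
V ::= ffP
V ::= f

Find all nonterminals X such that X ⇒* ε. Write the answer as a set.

Directly nullable (have an ε-rule): {E, J, P}.
Not nullable: S, V — each has a terminal in every rule's right-hand side or depends on a non-nullable symbol.

{E, J, P}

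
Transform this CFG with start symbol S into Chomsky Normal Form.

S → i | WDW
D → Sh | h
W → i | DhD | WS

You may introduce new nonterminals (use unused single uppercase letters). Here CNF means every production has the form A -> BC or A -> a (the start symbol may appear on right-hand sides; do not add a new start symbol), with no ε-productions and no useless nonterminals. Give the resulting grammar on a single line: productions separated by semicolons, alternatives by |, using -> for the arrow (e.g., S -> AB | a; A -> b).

S -> i | WB; A -> h; B -> DW; C -> AD; D -> h | SA; W -> i | DC | WS

No ε-productions.
No unit productions to eliminate.
TERM: introduce A -> h and substitute in every rule of length ≥2.
BIN: S -> WDW becomes S -> WB, B -> DW; W -> DAD becomes W -> DC, C -> AD.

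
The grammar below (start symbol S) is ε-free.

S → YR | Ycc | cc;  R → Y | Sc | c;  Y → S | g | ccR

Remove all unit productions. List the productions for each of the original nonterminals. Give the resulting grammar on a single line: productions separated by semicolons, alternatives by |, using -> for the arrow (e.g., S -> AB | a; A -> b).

Unit productions: R->Y, Y->S.
Unit pairs (A ⇒* B via units): (R,S), (R,Y), (Y,S).
S: inherits non-unit rules of {S} → YR | Ycc | cc.
R: inherits non-unit rules of {R, S, Y} → Sc | YR | Ycc | c | cc | ccR | g.
Y: inherits non-unit rules of {S, Y} → YR | Ycc | cc | ccR | g.

S -> YR | cc | Ycc; R -> c | g | Sc | YR | cc | Ycc | ccR; Y -> g | YR | cc | Ycc | ccR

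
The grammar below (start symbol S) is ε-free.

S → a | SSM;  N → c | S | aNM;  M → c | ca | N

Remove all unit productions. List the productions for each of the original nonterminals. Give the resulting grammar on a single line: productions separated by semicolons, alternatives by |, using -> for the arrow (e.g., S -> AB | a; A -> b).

S -> a | SSM; M -> a | c | ca | SSM | aNM; N -> a | c | SSM | aNM

Unit productions: M->N, N->S.
Unit pairs (A ⇒* B via units): (M,N), (M,S), (N,S).
S: inherits non-unit rules of {S} → SSM | a.
M: inherits non-unit rules of {M, N, S} → SSM | a | aNM | c | ca.
N: inherits non-unit rules of {N, S} → SSM | a | aNM | c.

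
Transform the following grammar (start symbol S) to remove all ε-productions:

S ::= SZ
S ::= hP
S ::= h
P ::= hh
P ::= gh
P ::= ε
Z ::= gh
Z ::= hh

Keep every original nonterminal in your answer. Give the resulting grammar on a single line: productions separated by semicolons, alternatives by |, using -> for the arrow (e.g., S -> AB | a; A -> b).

S -> h | SZ | hP; P -> gh | hh; Z -> gh | hh

Nullable set: {P}.
S -> hP: P nullable, giving h | hP.
Drop P -> ε.
Unchanged (no nullable symbols): S -> SZ; S -> h; P -> gh; P -> hh; Z -> gh; Z -> hh.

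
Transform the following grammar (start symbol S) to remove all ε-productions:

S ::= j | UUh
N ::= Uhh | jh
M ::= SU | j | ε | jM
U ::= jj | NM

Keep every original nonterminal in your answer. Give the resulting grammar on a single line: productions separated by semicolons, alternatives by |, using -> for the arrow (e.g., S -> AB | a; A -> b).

Nullable set: {M}.
Drop M -> ε.
M -> jM: M nullable, giving j | jM.
U -> NM: M nullable, giving N | NM.
Unchanged (no nullable symbols): S -> UUh; S -> j; M -> SU; M -> j; N -> Uhh; N -> jh; U -> jj.

S -> j | UUh; M -> j | SU | jM; N -> jh | Uhh; U -> N | NM | jj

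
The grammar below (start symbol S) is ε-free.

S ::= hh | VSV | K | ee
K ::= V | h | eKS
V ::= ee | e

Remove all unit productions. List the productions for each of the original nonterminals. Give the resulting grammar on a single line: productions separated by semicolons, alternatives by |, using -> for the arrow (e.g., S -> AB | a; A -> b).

S -> e | h | ee | hh | VSV | eKS; K -> e | h | ee | eKS; V -> e | ee

Unit productions: K->V, S->K.
Unit pairs (A ⇒* B via units): (K,V), (S,K), (S,V).
S: inherits non-unit rules of {K, S, V} → VSV | e | eKS | ee | h | hh.
K: inherits non-unit rules of {K, V} → e | eKS | ee | h.
V: inherits non-unit rules of {V} → e | ee.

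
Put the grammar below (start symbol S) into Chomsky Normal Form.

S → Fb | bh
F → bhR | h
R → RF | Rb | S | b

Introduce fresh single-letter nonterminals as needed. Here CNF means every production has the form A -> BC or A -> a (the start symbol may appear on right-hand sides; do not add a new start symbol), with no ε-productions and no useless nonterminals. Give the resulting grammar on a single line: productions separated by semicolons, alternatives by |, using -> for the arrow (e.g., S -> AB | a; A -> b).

S -> AB | FA; A -> b; B -> h; C -> BR; F -> h | AC; R -> b | AB | FA | RA | RF

No ε-productions.
After unit-elimination: S -> Fb | bh; F -> h | bhR; R -> b | Fb | RF | Rb | bh.
TERM: introduce A -> b, B -> h and substitute in every rule of length ≥2.
BIN: F -> ABR becomes F -> AC, C -> BR.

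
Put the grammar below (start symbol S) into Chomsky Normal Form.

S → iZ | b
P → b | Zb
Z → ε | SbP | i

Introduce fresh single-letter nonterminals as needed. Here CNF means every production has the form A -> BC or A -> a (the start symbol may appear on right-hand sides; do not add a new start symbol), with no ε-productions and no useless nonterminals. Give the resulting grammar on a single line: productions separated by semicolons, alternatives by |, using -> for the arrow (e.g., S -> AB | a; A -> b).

Nullable: {Z}; after ε-elimination: S -> b | i | iZ; P -> b | Zb; Z -> i | SbP.
No unit productions to eliminate.
TERM: introduce A -> b, B -> i and substitute in every rule of length ≥2.
BIN: Z -> SAP becomes Z -> SC, C -> AP.

S -> b | i | BZ; A -> b; B -> i; C -> AP; P -> b | ZA; Z -> i | SC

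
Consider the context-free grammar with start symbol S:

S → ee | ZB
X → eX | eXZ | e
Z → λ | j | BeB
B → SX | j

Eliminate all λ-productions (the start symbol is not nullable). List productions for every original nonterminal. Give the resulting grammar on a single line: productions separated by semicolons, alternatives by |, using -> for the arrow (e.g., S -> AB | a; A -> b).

S -> B | ZB | ee; B -> j | SX; X -> e | eX | eXZ; Z -> j | BeB

Nullable set: {Z}.
S -> ZB: Z nullable, giving B | ZB.
X -> eXZ: Z nullable, giving eX | eXZ.
Drop Z -> λ.
Unchanged (no nullable symbols): S -> ee; B -> SX; B -> j; X -> e; X -> eX; Z -> BeB; Z -> j.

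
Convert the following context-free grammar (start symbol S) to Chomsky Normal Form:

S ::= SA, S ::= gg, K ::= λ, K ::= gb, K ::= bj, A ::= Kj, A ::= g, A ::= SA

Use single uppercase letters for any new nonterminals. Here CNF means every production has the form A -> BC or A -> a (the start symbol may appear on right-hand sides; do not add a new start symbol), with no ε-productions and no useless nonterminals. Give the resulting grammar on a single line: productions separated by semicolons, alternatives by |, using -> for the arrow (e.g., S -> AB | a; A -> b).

S -> DD | SA; A -> g | j | KB | SA; B -> j; C -> b; D -> g; K -> CB | DC

Nullable: {K}; after ε-elimination: S -> SA | gg; A -> g | j | Kj | SA; K -> bj | gb.
No unit productions to eliminate.
TERM: introduce C -> b, D -> g, B -> j and substitute in every rule of length ≥2.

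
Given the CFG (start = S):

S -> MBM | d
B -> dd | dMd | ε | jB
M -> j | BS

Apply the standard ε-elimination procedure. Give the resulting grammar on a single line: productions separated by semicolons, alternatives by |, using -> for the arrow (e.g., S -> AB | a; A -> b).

Nullable set: {B}.
S -> MBM: B nullable, giving MBM | MM.
Drop B -> ε.
B -> jB: B nullable, giving j | jB.
M -> BS: B nullable, giving BS | S.
Unchanged (no nullable symbols): S -> d; B -> dMd; B -> dd; M -> j.

S -> d | MM | MBM; B -> j | dd | jB | dMd; M -> S | j | BS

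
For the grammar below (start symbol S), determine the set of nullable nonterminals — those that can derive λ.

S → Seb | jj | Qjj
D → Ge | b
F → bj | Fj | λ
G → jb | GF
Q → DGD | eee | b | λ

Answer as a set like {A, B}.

Directly nullable (have an ε-rule): {F, Q}.
Not nullable: D, G, S — each has a terminal in every rule's right-hand side or depends on a non-nullable symbol.

{F, Q}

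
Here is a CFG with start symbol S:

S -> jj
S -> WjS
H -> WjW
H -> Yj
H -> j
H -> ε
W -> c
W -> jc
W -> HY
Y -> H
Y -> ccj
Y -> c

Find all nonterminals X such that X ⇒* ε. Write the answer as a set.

{H, W, Y}

Directly nullable (have an ε-rule): {H}.
Y is nullable via Y -> H (every symbol on the right is already known nullable).
W is nullable via W -> HY (every symbol on the right is already known nullable).
Not nullable: S — each has a terminal in every rule's right-hand side or depends on a non-nullable symbol.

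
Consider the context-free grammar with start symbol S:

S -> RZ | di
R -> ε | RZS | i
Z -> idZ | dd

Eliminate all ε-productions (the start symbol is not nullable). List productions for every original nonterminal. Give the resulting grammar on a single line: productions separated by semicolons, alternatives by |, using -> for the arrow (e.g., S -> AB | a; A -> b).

Nullable set: {R}.
S -> RZ: R nullable, giving RZ | Z.
Drop R -> ε.
R -> RZS: R nullable, giving RZS | ZS.
Unchanged (no nullable symbols): S -> di; R -> i; Z -> dd; Z -> idZ.

S -> Z | RZ | di; R -> i | ZS | RZS; Z -> dd | idZ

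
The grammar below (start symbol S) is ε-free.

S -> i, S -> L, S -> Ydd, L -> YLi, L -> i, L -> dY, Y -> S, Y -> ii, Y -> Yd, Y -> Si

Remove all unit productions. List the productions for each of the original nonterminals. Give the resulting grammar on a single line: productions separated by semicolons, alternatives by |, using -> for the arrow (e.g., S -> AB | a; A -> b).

S -> i | dY | YLi | Ydd; L -> i | dY | YLi; Y -> i | Si | Yd | dY | ii | YLi | Ydd

Unit productions: S->L, Y->S.
Unit pairs (A ⇒* B via units): (S,L), (Y,L), (Y,S).
S: inherits non-unit rules of {L, S} → YLi | Ydd | dY | i.
L: inherits non-unit rules of {L} → YLi | dY | i.
Y: inherits non-unit rules of {L, S, Y} → Si | YLi | Yd | Ydd | dY | i | ii.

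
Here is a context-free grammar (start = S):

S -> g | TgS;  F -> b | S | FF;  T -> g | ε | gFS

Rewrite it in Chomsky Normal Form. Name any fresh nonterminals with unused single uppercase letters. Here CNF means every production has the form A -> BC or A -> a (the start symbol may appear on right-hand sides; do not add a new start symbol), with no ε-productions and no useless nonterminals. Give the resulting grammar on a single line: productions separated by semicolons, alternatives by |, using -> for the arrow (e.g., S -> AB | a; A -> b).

S -> g | AS | TC; A -> g; B -> AS; C -> AS; D -> FS; F -> b | g | AS | FF | TB; T -> g | AD

Nullable: {T}; after ε-elimination: S -> g | gS | TgS; F -> S | b | FF; T -> g | gFS.
After unit-elimination: S -> g | gS | TgS; F -> b | g | FF | gS | TgS; T -> g | gFS.
TERM: introduce A -> g and substitute in every rule of length ≥2.
BIN: F -> TAS becomes F -> TB, B -> AS; S -> TAS becomes S -> TC, C -> AS; T -> AFS becomes T -> AD, D -> FS.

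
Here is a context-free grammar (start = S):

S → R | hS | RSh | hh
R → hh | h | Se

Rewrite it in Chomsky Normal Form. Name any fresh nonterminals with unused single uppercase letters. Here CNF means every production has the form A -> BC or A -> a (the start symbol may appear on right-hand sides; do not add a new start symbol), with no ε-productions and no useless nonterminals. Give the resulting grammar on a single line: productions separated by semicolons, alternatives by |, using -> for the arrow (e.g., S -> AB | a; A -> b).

No ε-productions.
After unit-elimination: S -> h | Se | hS | hh | RSh; R -> h | Se | hh.
TERM: introduce A -> e, B -> h and substitute in every rule of length ≥2.
BIN: S -> RSB becomes S -> RC, C -> SB.

S -> h | BB | BS | RC | SA; A -> e; B -> h; C -> SB; R -> h | BB | SA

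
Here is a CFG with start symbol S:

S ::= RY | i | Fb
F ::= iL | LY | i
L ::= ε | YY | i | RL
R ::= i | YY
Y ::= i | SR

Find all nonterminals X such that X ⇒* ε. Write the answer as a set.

Directly nullable (have an ε-rule): {L}.
Not nullable: F, R, S, Y — each has a terminal in every rule's right-hand side or depends on a non-nullable symbol.

{L}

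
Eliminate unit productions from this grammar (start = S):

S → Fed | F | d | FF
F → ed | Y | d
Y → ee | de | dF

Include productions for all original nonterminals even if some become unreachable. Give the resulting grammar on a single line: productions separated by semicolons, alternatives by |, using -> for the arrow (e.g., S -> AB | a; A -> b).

S -> d | FF | dF | de | ed | ee | Fed; F -> d | dF | de | ed | ee; Y -> dF | de | ee

Unit productions: F->Y, S->F.
Unit pairs (A ⇒* B via units): (F,Y), (S,F), (S,Y).
S: inherits non-unit rules of {F, S, Y} → FF | Fed | d | dF | de | ed | ee.
F: inherits non-unit rules of {F, Y} → d | dF | de | ed | ee.
Y: inherits non-unit rules of {Y} → dF | de | ee.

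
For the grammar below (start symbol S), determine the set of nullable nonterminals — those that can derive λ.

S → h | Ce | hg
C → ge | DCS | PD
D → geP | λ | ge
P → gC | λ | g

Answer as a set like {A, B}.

{C, D, P}

Directly nullable (have an ε-rule): {D, P}.
C is nullable via C -> PD (every symbol on the right is already known nullable).
Not nullable: S — each has a terminal in every rule's right-hand side or depends on a non-nullable symbol.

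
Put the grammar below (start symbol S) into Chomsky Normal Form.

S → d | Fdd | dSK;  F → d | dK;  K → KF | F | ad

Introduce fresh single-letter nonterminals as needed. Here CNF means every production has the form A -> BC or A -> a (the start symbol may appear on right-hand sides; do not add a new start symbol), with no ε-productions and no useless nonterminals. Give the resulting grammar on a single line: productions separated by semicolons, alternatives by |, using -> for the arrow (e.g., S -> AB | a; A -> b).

No ε-productions.
After unit-elimination: S -> d | Fdd | dSK; F -> d | dK; K -> d | KF | ad | dK.
TERM: introduce B -> a, A -> d and substitute in every rule of length ≥2.
BIN: S -> ASK becomes S -> AC, C -> SK; S -> FAA becomes S -> FD, D -> AA.

S -> d | AC | FD; A -> d; B -> a; C -> SK; D -> AA; F -> d | AK; K -> d | AK | BA | KF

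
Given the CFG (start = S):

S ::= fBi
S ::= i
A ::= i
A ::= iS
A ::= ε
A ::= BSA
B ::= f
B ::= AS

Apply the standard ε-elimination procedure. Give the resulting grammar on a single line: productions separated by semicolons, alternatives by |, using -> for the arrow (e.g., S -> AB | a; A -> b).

S -> i | fBi; A -> i | BS | iS | BSA; B -> S | f | AS

Nullable set: {A}.
Drop A -> ε.
A -> BSA: A nullable, giving BS | BSA.
B -> AS: A nullable, giving AS | S.
Unchanged (no nullable symbols): S -> fBi; S -> i; A -> i; A -> iS; B -> f.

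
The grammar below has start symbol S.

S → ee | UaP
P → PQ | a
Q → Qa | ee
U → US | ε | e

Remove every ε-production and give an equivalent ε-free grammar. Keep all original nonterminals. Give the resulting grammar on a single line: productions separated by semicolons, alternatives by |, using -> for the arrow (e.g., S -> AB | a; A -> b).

Nullable set: {U}.
S -> UaP: U nullable, giving UaP | aP.
Drop U -> ε.
U -> US: U nullable, giving S | US.
Unchanged (no nullable symbols): S -> ee; P -> PQ; P -> a; Q -> Qa; Q -> ee; U -> e.

S -> aP | ee | UaP; P -> a | PQ; Q -> Qa | ee; U -> S | e | US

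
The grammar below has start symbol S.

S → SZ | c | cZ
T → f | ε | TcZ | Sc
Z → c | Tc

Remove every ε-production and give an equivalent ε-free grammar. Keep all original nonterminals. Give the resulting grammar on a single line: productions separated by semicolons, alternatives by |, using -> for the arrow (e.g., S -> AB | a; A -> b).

S -> c | SZ | cZ; T -> f | Sc | cZ | TcZ; Z -> c | Tc

Nullable set: {T}.
Drop T -> ε.
T -> TcZ: T nullable, giving TcZ | cZ.
Z -> Tc: T nullable, giving Tc | c.
Unchanged (no nullable symbols): S -> SZ; S -> c; S -> cZ; T -> Sc; T -> f; Z -> c.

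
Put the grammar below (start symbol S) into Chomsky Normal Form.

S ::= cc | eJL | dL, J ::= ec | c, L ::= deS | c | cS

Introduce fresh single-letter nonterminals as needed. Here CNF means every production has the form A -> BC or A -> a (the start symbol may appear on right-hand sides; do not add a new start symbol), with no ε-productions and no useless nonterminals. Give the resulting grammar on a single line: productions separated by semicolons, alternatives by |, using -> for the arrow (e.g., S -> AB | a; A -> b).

No ε-productions.
No unit productions to eliminate.
TERM: introduce B -> c, C -> d, A -> e and substitute in every rule of length ≥2.
BIN: L -> CAS becomes L -> CD, D -> AS; S -> AJL becomes S -> AE, E -> JL.

S -> AE | BB | CL; A -> e; B -> c; C -> d; D -> AS; E -> JL; J -> c | AB; L -> c | BS | CD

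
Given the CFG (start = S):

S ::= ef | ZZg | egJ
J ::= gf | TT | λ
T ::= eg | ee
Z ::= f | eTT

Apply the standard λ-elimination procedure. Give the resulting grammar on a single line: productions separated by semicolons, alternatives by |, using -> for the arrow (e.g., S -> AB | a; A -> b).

Nullable set: {J}.
S -> egJ: J nullable, giving eg | egJ.
Drop J -> λ.
Unchanged (no nullable symbols): S -> ZZg; S -> ef; J -> TT; J -> gf; T -> ee; T -> eg; Z -> eTT; Z -> f.

S -> ef | eg | ZZg | egJ; J -> TT | gf; T -> ee | eg; Z -> f | eTT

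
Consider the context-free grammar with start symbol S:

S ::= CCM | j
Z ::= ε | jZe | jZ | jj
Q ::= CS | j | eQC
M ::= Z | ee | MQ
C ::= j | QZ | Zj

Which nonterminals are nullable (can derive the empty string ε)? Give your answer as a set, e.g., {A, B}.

Directly nullable (have an ε-rule): {Z}.
M is nullable via M -> Z (every symbol on the right is already known nullable).
Not nullable: C, Q, S — each has a terminal in every rule's right-hand side or depends on a non-nullable symbol.

{M, Z}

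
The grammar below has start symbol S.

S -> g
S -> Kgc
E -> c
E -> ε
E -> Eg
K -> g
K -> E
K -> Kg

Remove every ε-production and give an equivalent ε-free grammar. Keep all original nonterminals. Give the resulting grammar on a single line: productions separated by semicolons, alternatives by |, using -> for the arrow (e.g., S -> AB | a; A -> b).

S -> g | gc | Kgc; E -> c | g | Eg; K -> E | g | Kg

Nullable set: {E, K}.
S -> Kgc: K nullable, giving Kgc | gc.
Drop E -> ε.
E -> Eg: E nullable, giving Eg | g.
K -> E: E nullable, giving E.
K -> Kg: K nullable, giving Kg | g.
Unchanged (no nullable symbols): S -> g; E -> c; K -> g.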